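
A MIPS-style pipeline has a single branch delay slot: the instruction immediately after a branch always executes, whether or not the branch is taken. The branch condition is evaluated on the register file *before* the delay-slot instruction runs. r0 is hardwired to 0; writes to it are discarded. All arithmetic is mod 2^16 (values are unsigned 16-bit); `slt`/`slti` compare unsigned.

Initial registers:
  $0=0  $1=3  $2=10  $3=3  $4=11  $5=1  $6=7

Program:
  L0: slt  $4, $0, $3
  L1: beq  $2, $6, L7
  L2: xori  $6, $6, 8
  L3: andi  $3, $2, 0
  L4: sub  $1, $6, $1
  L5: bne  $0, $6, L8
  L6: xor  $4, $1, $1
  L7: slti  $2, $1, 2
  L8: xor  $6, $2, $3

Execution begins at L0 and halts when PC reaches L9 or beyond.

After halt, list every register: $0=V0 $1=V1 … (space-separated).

$0=0 $1=12 $2=10 $3=0 $4=0 $5=1 $6=10

  step pc=0: slt  $4, $0, $3  regs=(0,3,10,3,1,1,7)
  step pc=1: beq  $2, $6, L7  cond=F  regs=(0,3,10,3,1,1,7)
  step pc=2: xori  $6, $6, 8  regs=(0,3,10,3,1,1,15)
  step pc=3: andi  $3, $2, 0  regs=(0,3,10,0,1,1,15)
  step pc=4: sub  $1, $6, $1  regs=(0,12,10,0,1,1,15)
  step pc=5: bne  $0, $6, L8  cond=T  regs=(0,12,10,0,1,1,15)
  step pc=6: xor  $4, $1, $1  regs=(0,12,10,0,0,1,15)
  step pc=8: xor  $6, $2, $3  regs=(0,12,10,0,0,1,10)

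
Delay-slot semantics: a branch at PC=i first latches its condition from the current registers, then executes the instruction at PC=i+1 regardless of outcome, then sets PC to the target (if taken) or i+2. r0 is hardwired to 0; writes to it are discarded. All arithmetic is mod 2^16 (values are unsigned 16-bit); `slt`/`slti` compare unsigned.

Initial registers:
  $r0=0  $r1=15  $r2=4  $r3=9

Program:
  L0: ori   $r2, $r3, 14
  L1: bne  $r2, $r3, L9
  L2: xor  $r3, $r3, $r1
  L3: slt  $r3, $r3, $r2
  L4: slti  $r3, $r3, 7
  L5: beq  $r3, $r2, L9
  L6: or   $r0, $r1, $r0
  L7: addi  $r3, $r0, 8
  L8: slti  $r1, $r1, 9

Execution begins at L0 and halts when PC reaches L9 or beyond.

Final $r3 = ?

[0] ori   $r2, $r3, 14  →  {$r0:0, $r1:15, $r2:15, $r3:9}
[1] bne  $r2, $r3, L9  →  {$r0:0, $r1:15, $r2:15, $r3:9}  ⟨branch taken⟩
[2] xor  $r3, $r3, $r1  →  {$r0:0, $r1:15, $r2:15, $r3:6}

6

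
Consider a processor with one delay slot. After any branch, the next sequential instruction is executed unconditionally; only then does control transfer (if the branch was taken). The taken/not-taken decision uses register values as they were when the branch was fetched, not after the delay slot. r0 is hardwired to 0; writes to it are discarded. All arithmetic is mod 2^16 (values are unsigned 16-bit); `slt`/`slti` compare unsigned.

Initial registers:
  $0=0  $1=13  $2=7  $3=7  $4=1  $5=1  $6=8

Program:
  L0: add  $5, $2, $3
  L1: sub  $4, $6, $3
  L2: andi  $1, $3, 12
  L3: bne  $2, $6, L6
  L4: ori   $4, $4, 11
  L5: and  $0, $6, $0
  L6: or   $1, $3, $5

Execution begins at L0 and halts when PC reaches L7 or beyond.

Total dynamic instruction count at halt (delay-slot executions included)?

  step pc=0: add  $5, $2, $3  regs=(0,13,7,7,1,14,8)
  step pc=1: sub  $4, $6, $3  regs=(0,13,7,7,1,14,8)
  step pc=2: andi  $1, $3, 12  regs=(0,4,7,7,1,14,8)
  step pc=3: bne  $2, $6, L6  cond=T  regs=(0,4,7,7,1,14,8)
  step pc=4: ori   $4, $4, 11  regs=(0,4,7,7,11,14,8)
  step pc=6: or   $1, $3, $5  regs=(0,15,7,7,11,14,8)

6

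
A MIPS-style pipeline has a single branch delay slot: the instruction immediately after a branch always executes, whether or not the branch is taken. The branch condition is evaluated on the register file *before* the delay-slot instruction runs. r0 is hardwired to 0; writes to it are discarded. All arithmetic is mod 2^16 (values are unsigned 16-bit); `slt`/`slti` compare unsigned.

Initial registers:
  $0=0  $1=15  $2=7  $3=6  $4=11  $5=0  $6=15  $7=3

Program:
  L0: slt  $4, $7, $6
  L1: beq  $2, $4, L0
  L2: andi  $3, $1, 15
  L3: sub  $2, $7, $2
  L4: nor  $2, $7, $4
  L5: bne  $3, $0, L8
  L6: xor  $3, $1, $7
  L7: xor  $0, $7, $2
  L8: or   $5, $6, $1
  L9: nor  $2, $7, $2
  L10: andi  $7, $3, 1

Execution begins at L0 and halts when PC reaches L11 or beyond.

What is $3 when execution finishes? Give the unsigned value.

  step pc=0: slt  $4, $7, $6  regs=(0,15,7,6,1,0,15,3)
  step pc=1: beq  $2, $4, L0  cond=F  regs=(0,15,7,6,1,0,15,3)
  step pc=2: andi  $3, $1, 15  regs=(0,15,7,15,1,0,15,3)
  step pc=3: sub  $2, $7, $2  regs=(0,15,65532,15,1,0,15,3)
  step pc=4: nor  $2, $7, $4  regs=(0,15,65532,15,1,0,15,3)
  step pc=5: bne  $3, $0, L8  cond=T  regs=(0,15,65532,15,1,0,15,3)
  step pc=6: xor  $3, $1, $7  regs=(0,15,65532,12,1,0,15,3)
  step pc=8: or   $5, $6, $1  regs=(0,15,65532,12,1,15,15,3)
  step pc=9: nor  $2, $7, $2  regs=(0,15,0,12,1,15,15,3)
  step pc=10: andi  $7, $3, 1  regs=(0,15,0,12,1,15,15,0)

12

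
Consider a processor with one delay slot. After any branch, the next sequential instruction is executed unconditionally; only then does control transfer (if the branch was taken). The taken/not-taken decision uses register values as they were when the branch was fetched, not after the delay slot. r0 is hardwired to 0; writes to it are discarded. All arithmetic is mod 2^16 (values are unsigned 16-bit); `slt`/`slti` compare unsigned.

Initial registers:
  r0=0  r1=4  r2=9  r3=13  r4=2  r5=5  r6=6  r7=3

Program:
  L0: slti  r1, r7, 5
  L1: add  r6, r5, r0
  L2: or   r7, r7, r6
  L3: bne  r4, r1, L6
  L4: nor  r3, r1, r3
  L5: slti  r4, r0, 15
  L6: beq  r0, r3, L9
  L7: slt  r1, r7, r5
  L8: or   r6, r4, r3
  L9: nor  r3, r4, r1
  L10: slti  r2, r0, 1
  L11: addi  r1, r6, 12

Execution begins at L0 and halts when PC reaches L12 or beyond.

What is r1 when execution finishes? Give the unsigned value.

65534

[0] slti  r1, r7, 5  →  {r0:0, r1:1, r2:9, r3:13, r4:2, r5:5, r6:6, r7:3}
[1] add  r6, r5, r0  →  {r0:0, r1:1, r2:9, r3:13, r4:2, r5:5, r6:5, r7:3}
[2] or   r7, r7, r6  →  {r0:0, r1:1, r2:9, r3:13, r4:2, r5:5, r6:5, r7:7}
[3] bne  r4, r1, L6  →  {r0:0, r1:1, r2:9, r3:13, r4:2, r5:5, r6:5, r7:7}  ⟨branch taken⟩
[4] nor  r3, r1, r3  →  {r0:0, r1:1, r2:9, r3:65522, r4:2, r5:5, r6:5, r7:7}
[6] beq  r0, r3, L9  →  {r0:0, r1:1, r2:9, r3:65522, r4:2, r5:5, r6:5, r7:7}  ⟨branch fallthrough⟩
[7] slt  r1, r7, r5  →  {r0:0, r1:0, r2:9, r3:65522, r4:2, r5:5, r6:5, r7:7}
[8] or   r6, r4, r3  →  {r0:0, r1:0, r2:9, r3:65522, r4:2, r5:5, r6:65522, r7:7}
[9] nor  r3, r4, r1  →  {r0:0, r1:0, r2:9, r3:65533, r4:2, r5:5, r6:65522, r7:7}
[10] slti  r2, r0, 1  →  {r0:0, r1:0, r2:1, r3:65533, r4:2, r5:5, r6:65522, r7:7}
[11] addi  r1, r6, 12  →  {r0:0, r1:65534, r2:1, r3:65533, r4:2, r5:5, r6:65522, r7:7}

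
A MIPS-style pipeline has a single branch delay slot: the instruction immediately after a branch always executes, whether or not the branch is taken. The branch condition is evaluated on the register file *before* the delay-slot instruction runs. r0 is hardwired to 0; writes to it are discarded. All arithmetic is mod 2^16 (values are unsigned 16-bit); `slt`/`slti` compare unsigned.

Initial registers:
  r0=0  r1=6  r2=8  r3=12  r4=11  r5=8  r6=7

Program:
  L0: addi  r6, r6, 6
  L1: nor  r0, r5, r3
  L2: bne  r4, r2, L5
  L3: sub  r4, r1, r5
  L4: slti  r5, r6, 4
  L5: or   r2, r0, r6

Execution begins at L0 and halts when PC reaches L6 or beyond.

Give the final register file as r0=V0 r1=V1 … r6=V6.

r0=0 r1=6 r2=13 r3=12 r4=65534 r5=8 r6=13

PC=0  addi  r6, r6, 6        | r0=0 r1=6 r2=8 r3=12 r4=11 r5=8 r6=13
PC=1  nor  r0, r5, r3        | r0=0 r1=6 r2=8 r3=12 r4=11 r5=8 r6=13
PC=2  bne  r4, r2, L5        | r0=0 r1=6 r2=8 r3=12 r4=11 r5=8 r6=13  [TAKEN]
PC=3  sub  r4, r1, r5        | r0=0 r1=6 r2=8 r3=12 r4=65534 r5=8 r6=13
PC=5  or   r2, r0, r6        | r0=0 r1=6 r2=13 r3=12 r4=65534 r5=8 r6=13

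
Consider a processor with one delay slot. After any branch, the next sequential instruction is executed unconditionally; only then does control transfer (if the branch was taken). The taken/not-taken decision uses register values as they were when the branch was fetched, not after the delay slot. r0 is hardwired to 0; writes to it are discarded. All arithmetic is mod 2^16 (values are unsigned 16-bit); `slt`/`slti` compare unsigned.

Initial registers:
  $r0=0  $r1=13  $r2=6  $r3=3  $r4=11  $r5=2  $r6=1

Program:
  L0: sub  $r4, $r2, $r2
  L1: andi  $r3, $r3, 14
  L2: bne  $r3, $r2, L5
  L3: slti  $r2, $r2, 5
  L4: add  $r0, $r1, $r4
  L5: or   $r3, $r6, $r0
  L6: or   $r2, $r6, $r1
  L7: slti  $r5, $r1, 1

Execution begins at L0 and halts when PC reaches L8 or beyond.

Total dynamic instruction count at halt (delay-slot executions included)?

#0 sub  $r4, $r2, $r2 ; 0/13/6/3/0/2/1
#1 andi  $r3, $r3, 14 ; 0/13/6/2/0/2/1
#2 bne  $r3, $r2, L5 ; 0/13/6/2/0/2/1 ; →target
#3 slti  $r2, $r2, 5 ; 0/13/0/2/0/2/1
#5 or   $r3, $r6, $r0 ; 0/13/0/1/0/2/1
#6 or   $r2, $r6, $r1 ; 0/13/13/1/0/2/1
#7 slti  $r5, $r1, 1 ; 0/13/13/1/0/0/1

7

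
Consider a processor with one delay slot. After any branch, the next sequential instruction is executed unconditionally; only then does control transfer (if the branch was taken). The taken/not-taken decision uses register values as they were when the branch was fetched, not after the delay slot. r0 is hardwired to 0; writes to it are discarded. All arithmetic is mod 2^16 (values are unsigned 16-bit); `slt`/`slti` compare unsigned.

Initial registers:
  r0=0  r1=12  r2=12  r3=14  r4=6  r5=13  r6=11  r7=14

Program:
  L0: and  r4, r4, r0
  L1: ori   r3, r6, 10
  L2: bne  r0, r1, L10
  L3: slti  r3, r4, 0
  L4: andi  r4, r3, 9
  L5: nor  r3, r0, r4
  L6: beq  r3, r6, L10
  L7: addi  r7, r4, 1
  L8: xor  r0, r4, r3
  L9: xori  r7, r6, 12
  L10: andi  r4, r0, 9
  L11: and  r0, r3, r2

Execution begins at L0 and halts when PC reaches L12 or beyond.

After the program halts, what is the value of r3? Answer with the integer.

PC=0  and  r4, r4, r0        | r0=0 r1=12 r2=12 r3=14 r4=0 r5=13 r6=11 r7=14
PC=1  ori   r3, r6, 10       | r0=0 r1=12 r2=12 r3=11 r4=0 r5=13 r6=11 r7=14
PC=2  bne  r0, r1, L10       | r0=0 r1=12 r2=12 r3=11 r4=0 r5=13 r6=11 r7=14  [TAKEN]
PC=3  slti  r3, r4, 0        | r0=0 r1=12 r2=12 r3=0 r4=0 r5=13 r6=11 r7=14
PC=10 andi  r4, r0, 9        | r0=0 r1=12 r2=12 r3=0 r4=0 r5=13 r6=11 r7=14
PC=11 and  r0, r3, r2        | r0=0 r1=12 r2=12 r3=0 r4=0 r5=13 r6=11 r7=14

0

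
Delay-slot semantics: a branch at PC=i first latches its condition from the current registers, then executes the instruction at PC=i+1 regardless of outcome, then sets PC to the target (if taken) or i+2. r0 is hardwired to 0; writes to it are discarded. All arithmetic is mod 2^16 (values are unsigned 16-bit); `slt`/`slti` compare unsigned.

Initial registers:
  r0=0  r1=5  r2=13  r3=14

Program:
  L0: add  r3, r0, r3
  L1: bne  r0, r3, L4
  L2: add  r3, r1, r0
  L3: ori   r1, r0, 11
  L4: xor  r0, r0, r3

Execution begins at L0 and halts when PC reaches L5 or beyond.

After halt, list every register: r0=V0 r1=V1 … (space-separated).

[0] add  r3, r0, r3  →  {r0:0, r1:5, r2:13, r3:14}
[1] bne  r0, r3, L4  →  {r0:0, r1:5, r2:13, r3:14}  ⟨branch taken⟩
[2] add  r3, r1, r0  →  {r0:0, r1:5, r2:13, r3:5}
[4] xor  r0, r0, r3  →  {r0:0, r1:5, r2:13, r3:5}

r0=0 r1=5 r2=13 r3=5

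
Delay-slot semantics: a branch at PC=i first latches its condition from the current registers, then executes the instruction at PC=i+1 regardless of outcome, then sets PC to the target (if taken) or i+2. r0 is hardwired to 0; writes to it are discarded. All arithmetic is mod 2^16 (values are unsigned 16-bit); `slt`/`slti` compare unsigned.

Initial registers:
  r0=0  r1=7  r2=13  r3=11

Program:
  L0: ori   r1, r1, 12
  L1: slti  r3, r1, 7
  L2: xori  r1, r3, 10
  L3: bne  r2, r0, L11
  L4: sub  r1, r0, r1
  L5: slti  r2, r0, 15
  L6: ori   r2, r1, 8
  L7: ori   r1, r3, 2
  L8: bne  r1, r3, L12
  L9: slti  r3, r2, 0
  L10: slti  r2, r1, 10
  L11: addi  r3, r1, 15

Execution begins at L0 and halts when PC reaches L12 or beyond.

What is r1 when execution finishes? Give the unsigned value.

65526

PC=0  ori   r1, r1, 12       | r0=0 r1=15 r2=13 r3=11
PC=1  slti  r3, r1, 7        | r0=0 r1=15 r2=13 r3=0
PC=2  xori  r1, r3, 10       | r0=0 r1=10 r2=13 r3=0
PC=3  bne  r2, r0, L11       | r0=0 r1=10 r2=13 r3=0  [TAKEN]
PC=4  sub  r1, r0, r1        | r0=0 r1=65526 r2=13 r3=0
PC=11 addi  r3, r1, 15       | r0=0 r1=65526 r2=13 r3=5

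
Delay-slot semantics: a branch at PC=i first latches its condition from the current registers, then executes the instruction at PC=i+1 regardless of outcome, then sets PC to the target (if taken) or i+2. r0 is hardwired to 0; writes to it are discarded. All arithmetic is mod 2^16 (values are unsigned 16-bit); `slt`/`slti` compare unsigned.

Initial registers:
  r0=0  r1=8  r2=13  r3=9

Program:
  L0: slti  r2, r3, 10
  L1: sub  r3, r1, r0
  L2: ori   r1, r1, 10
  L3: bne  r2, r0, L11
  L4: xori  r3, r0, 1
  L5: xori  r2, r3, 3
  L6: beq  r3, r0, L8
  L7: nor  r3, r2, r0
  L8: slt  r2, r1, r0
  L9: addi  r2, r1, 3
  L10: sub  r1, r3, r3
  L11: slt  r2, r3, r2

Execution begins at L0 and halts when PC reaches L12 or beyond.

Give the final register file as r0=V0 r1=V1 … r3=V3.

r0=0 r1=10 r2=0 r3=1

PC=0  slti  r2, r3, 10       | r0=0 r1=8 r2=1 r3=9
PC=1  sub  r3, r1, r0        | r0=0 r1=8 r2=1 r3=8
PC=2  ori   r1, r1, 10       | r0=0 r1=10 r2=1 r3=8
PC=3  bne  r2, r0, L11       | r0=0 r1=10 r2=1 r3=8  [TAKEN]
PC=4  xori  r3, r0, 1        | r0=0 r1=10 r2=1 r3=1
PC=11 slt  r2, r3, r2        | r0=0 r1=10 r2=0 r3=1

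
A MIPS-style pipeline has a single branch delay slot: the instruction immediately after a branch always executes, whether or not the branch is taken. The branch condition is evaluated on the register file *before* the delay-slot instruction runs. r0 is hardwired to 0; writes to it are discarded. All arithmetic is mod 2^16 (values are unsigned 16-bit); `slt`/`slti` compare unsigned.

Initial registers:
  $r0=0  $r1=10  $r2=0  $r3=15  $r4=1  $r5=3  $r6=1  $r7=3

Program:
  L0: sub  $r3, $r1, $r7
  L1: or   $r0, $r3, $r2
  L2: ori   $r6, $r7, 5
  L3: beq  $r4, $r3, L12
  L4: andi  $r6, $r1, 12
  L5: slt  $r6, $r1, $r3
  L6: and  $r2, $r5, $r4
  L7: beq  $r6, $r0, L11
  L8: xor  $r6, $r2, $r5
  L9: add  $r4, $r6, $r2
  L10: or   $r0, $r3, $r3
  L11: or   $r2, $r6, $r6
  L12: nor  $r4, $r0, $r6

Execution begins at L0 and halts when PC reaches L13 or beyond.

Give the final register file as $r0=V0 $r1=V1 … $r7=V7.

#0 sub  $r3, $r1, $r7 ; 0/10/0/7/1/3/1/3
#1 or   $r0, $r3, $r2 ; 0/10/0/7/1/3/1/3
#2 ori   $r6, $r7, 5 ; 0/10/0/7/1/3/7/3
#3 beq  $r4, $r3, L12 ; 0/10/0/7/1/3/7/3 ; →fallthru
#4 andi  $r6, $r1, 12 ; 0/10/0/7/1/3/8/3
#5 slt  $r6, $r1, $r3 ; 0/10/0/7/1/3/0/3
#6 and  $r2, $r5, $r4 ; 0/10/1/7/1/3/0/3
#7 beq  $r6, $r0, L11 ; 0/10/1/7/1/3/0/3 ; →target
#8 xor  $r6, $r2, $r5 ; 0/10/1/7/1/3/2/3
#11 or   $r2, $r6, $r6 ; 0/10/2/7/1/3/2/3
#12 nor  $r4, $r0, $r6 ; 0/10/2/7/65533/3/2/3

$r0=0 $r1=10 $r2=2 $r3=7 $r4=65533 $r5=3 $r6=2 $r7=3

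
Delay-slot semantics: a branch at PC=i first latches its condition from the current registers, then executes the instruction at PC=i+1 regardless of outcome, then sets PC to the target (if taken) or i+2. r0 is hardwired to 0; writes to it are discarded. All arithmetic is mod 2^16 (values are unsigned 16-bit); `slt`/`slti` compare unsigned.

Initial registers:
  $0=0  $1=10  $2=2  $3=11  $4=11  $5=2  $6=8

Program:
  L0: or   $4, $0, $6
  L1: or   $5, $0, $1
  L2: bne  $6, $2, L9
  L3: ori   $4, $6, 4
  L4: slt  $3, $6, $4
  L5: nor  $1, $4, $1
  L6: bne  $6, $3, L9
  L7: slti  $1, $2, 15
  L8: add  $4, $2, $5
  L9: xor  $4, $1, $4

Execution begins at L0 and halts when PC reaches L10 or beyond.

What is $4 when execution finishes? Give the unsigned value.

6

#0 or   $4, $0, $6 ; 0/10/2/11/8/2/8
#1 or   $5, $0, $1 ; 0/10/2/11/8/10/8
#2 bne  $6, $2, L9 ; 0/10/2/11/8/10/8 ; →target
#3 ori   $4, $6, 4 ; 0/10/2/11/12/10/8
#9 xor  $4, $1, $4 ; 0/10/2/11/6/10/8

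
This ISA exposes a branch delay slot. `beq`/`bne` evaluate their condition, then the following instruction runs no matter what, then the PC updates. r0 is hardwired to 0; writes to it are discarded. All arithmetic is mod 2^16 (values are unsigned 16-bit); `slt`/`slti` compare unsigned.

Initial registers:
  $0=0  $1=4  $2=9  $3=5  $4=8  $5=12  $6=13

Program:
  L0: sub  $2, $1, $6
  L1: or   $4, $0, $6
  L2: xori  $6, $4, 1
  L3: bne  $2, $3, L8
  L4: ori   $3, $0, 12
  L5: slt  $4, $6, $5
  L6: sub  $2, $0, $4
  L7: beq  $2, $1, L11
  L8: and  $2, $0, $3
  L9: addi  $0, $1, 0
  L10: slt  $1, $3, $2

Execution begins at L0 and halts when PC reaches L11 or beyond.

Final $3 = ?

12

PC=0  sub  $2, $1, $6        | $0=0 $1=4 $2=65527 $3=5 $4=8 $5=12 $6=13
PC=1  or   $4, $0, $6        | $0=0 $1=4 $2=65527 $3=5 $4=13 $5=12 $6=13
PC=2  xori  $6, $4, 1        | $0=0 $1=4 $2=65527 $3=5 $4=13 $5=12 $6=12
PC=3  bne  $2, $3, L8        | $0=0 $1=4 $2=65527 $3=5 $4=13 $5=12 $6=12  [TAKEN]
PC=4  ori   $3, $0, 12       | $0=0 $1=4 $2=65527 $3=12 $4=13 $5=12 $6=12
PC=8  and  $2, $0, $3        | $0=0 $1=4 $2=0 $3=12 $4=13 $5=12 $6=12
PC=9  addi  $0, $1, 0        | $0=0 $1=4 $2=0 $3=12 $4=13 $5=12 $6=12
PC=10 slt  $1, $3, $2        | $0=0 $1=0 $2=0 $3=12 $4=13 $5=12 $6=12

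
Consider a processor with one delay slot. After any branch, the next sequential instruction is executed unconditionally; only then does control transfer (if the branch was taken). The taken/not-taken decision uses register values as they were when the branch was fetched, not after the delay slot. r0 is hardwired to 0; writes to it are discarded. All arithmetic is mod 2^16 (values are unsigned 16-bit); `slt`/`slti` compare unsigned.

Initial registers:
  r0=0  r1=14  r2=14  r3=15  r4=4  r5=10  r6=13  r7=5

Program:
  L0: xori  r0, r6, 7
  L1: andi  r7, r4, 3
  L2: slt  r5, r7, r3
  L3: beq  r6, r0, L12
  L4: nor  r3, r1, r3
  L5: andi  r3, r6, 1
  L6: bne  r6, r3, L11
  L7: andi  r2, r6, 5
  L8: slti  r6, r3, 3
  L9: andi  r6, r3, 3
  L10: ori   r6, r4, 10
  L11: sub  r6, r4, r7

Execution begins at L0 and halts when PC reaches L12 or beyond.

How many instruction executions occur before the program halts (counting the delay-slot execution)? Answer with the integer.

PC=0  xori  r0, r6, 7        | r0=0 r1=14 r2=14 r3=15 r4=4 r5=10 r6=13 r7=5
PC=1  andi  r7, r4, 3        | r0=0 r1=14 r2=14 r3=15 r4=4 r5=10 r6=13 r7=0
PC=2  slt  r5, r7, r3        | r0=0 r1=14 r2=14 r3=15 r4=4 r5=1 r6=13 r7=0
PC=3  beq  r6, r0, L12       | r0=0 r1=14 r2=14 r3=15 r4=4 r5=1 r6=13 r7=0  [not taken]
PC=4  nor  r3, r1, r3        | r0=0 r1=14 r2=14 r3=65520 r4=4 r5=1 r6=13 r7=0
PC=5  andi  r3, r6, 1        | r0=0 r1=14 r2=14 r3=1 r4=4 r5=1 r6=13 r7=0
PC=6  bne  r6, r3, L11       | r0=0 r1=14 r2=14 r3=1 r4=4 r5=1 r6=13 r7=0  [TAKEN]
PC=7  andi  r2, r6, 5        | r0=0 r1=14 r2=5 r3=1 r4=4 r5=1 r6=13 r7=0
PC=11 sub  r6, r4, r7        | r0=0 r1=14 r2=5 r3=1 r4=4 r5=1 r6=4 r7=0

9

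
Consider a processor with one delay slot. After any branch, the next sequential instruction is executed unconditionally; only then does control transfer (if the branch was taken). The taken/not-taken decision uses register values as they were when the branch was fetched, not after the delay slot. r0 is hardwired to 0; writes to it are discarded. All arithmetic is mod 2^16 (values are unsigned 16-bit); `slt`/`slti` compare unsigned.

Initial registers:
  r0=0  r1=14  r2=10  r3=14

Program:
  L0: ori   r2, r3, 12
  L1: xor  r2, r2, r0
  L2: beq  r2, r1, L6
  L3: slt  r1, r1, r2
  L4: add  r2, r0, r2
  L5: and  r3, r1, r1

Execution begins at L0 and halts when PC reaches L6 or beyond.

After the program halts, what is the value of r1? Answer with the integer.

  step pc=0: ori   r2, r3, 12  regs=(0,14,14,14)
  step pc=1: xor  r2, r2, r0  regs=(0,14,14,14)
  step pc=2: beq  r2, r1, L6  cond=T  regs=(0,14,14,14)
  step pc=3: slt  r1, r1, r2  regs=(0,0,14,14)

0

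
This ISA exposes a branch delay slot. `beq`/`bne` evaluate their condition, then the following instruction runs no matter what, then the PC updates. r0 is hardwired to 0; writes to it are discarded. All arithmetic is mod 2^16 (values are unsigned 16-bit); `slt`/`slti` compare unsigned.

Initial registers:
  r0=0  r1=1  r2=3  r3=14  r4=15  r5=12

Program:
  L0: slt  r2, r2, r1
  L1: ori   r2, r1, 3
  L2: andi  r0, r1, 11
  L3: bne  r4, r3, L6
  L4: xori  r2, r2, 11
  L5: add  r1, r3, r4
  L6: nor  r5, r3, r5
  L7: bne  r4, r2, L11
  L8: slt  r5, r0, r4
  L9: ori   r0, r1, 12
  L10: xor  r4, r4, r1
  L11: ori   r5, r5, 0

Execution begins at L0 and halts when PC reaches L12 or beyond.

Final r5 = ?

PC=0  slt  r2, r2, r1        | r0=0 r1=1 r2=0 r3=14 r4=15 r5=12
PC=1  ori   r2, r1, 3        | r0=0 r1=1 r2=3 r3=14 r4=15 r5=12
PC=2  andi  r0, r1, 11       | r0=0 r1=1 r2=3 r3=14 r4=15 r5=12
PC=3  bne  r4, r3, L6        | r0=0 r1=1 r2=3 r3=14 r4=15 r5=12  [TAKEN]
PC=4  xori  r2, r2, 11       | r0=0 r1=1 r2=8 r3=14 r4=15 r5=12
PC=6  nor  r5, r3, r5        | r0=0 r1=1 r2=8 r3=14 r4=15 r5=65521
PC=7  bne  r4, r2, L11       | r0=0 r1=1 r2=8 r3=14 r4=15 r5=65521  [TAKEN]
PC=8  slt  r5, r0, r4        | r0=0 r1=1 r2=8 r3=14 r4=15 r5=1
PC=11 ori   r5, r5, 0        | r0=0 r1=1 r2=8 r3=14 r4=15 r5=1

1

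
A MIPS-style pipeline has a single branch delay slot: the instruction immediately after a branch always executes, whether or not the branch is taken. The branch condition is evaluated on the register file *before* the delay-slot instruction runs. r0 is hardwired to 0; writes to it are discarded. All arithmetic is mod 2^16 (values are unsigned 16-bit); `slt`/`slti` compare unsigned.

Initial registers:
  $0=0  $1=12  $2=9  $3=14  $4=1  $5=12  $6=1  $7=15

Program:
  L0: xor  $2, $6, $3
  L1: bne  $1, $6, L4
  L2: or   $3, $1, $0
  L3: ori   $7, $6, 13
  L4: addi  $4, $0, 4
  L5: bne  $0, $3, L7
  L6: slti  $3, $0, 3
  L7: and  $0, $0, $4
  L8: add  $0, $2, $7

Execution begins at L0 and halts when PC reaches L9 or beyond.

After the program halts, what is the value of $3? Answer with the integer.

[0] xor  $2, $6, $3  →  {$0:0, $1:12, $2:15, $3:14, $4:1, $5:12, $6:1, $7:15}
[1] bne  $1, $6, L4  →  {$0:0, $1:12, $2:15, $3:14, $4:1, $5:12, $6:1, $7:15}  ⟨branch taken⟩
[2] or   $3, $1, $0  →  {$0:0, $1:12, $2:15, $3:12, $4:1, $5:12, $6:1, $7:15}
[4] addi  $4, $0, 4  →  {$0:0, $1:12, $2:15, $3:12, $4:4, $5:12, $6:1, $7:15}
[5] bne  $0, $3, L7  →  {$0:0, $1:12, $2:15, $3:12, $4:4, $5:12, $6:1, $7:15}  ⟨branch taken⟩
[6] slti  $3, $0, 3  →  {$0:0, $1:12, $2:15, $3:1, $4:4, $5:12, $6:1, $7:15}
[7] and  $0, $0, $4  →  {$0:0, $1:12, $2:15, $3:1, $4:4, $5:12, $6:1, $7:15}
[8] add  $0, $2, $7  →  {$0:0, $1:12, $2:15, $3:1, $4:4, $5:12, $6:1, $7:15}

1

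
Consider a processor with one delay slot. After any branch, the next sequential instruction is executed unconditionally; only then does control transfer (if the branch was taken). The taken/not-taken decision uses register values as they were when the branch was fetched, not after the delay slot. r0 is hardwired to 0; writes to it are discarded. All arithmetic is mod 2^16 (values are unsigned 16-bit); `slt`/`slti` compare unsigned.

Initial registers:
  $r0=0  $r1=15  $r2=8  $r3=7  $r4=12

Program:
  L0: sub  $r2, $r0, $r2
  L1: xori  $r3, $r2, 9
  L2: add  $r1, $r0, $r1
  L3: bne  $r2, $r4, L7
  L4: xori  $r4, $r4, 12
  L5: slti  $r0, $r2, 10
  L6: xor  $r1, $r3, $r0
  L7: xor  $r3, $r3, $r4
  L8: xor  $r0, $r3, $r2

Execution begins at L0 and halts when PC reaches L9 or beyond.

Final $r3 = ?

[0] sub  $r2, $r0, $r2  →  {$r0:0, $r1:15, $r2:65528, $r3:7, $r4:12}
[1] xori  $r3, $r2, 9  →  {$r0:0, $r1:15, $r2:65528, $r3:65521, $r4:12}
[2] add  $r1, $r0, $r1  →  {$r0:0, $r1:15, $r2:65528, $r3:65521, $r4:12}
[3] bne  $r2, $r4, L7  →  {$r0:0, $r1:15, $r2:65528, $r3:65521, $r4:12}  ⟨branch taken⟩
[4] xori  $r4, $r4, 12  →  {$r0:0, $r1:15, $r2:65528, $r3:65521, $r4:0}
[7] xor  $r3, $r3, $r4  →  {$r0:0, $r1:15, $r2:65528, $r3:65521, $r4:0}
[8] xor  $r0, $r3, $r2  →  {$r0:0, $r1:15, $r2:65528, $r3:65521, $r4:0}

65521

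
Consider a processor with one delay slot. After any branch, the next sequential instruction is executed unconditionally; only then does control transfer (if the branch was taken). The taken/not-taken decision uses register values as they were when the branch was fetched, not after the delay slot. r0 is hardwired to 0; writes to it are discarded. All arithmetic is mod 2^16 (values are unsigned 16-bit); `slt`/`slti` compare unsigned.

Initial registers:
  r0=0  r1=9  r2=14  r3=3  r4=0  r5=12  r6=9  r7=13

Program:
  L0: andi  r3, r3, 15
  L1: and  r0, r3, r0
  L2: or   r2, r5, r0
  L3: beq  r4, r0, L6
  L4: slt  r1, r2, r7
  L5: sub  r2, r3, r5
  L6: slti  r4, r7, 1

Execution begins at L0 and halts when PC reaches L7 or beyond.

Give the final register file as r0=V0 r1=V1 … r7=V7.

[0] andi  r3, r3, 15  →  {r0:0, r1:9, r2:14, r3:3, r4:0, r5:12, r6:9, r7:13}
[1] and  r0, r3, r0  →  {r0:0, r1:9, r2:14, r3:3, r4:0, r5:12, r6:9, r7:13}
[2] or   r2, r5, r0  →  {r0:0, r1:9, r2:12, r3:3, r4:0, r5:12, r6:9, r7:13}
[3] beq  r4, r0, L6  →  {r0:0, r1:9, r2:12, r3:3, r4:0, r5:12, r6:9, r7:13}  ⟨branch taken⟩
[4] slt  r1, r2, r7  →  {r0:0, r1:1, r2:12, r3:3, r4:0, r5:12, r6:9, r7:13}
[6] slti  r4, r7, 1  →  {r0:0, r1:1, r2:12, r3:3, r4:0, r5:12, r6:9, r7:13}

r0=0 r1=1 r2=12 r3=3 r4=0 r5=12 r6=9 r7=13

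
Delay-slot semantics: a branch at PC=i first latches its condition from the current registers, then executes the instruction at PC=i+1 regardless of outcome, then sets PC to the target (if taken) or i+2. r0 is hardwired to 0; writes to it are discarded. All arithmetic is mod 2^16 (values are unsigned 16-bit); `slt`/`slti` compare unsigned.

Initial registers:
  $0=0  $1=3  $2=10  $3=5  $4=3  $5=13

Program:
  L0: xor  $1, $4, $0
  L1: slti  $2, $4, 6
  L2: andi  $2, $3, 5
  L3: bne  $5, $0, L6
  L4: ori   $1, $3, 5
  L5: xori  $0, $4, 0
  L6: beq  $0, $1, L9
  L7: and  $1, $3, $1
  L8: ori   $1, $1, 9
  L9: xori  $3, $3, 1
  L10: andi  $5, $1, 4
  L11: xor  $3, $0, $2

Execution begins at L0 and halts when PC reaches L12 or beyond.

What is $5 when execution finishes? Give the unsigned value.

#0 xor  $1, $4, $0 ; 0/3/10/5/3/13
#1 slti  $2, $4, 6 ; 0/3/1/5/3/13
#2 andi  $2, $3, 5 ; 0/3/5/5/3/13
#3 bne  $5, $0, L6 ; 0/3/5/5/3/13 ; →target
#4 ori   $1, $3, 5 ; 0/5/5/5/3/13
#6 beq  $0, $1, L9 ; 0/5/5/5/3/13 ; →fallthru
#7 and  $1, $3, $1 ; 0/5/5/5/3/13
#8 ori   $1, $1, 9 ; 0/13/5/5/3/13
#9 xori  $3, $3, 1 ; 0/13/5/4/3/13
#10 andi  $5, $1, 4 ; 0/13/5/4/3/4
#11 xor  $3, $0, $2 ; 0/13/5/5/3/4

4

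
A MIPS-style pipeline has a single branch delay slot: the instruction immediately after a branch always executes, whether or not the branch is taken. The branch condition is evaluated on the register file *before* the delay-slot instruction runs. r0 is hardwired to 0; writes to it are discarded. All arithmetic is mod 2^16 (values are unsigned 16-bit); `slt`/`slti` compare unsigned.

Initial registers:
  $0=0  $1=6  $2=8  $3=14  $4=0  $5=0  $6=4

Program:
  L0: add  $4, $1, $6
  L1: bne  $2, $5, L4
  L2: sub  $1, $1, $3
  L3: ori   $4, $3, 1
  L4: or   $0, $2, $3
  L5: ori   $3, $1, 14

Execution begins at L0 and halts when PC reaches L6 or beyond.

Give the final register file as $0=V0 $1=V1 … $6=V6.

#0 add  $4, $1, $6 ; 0/6/8/14/10/0/4
#1 bne  $2, $5, L4 ; 0/6/8/14/10/0/4 ; →target
#2 sub  $1, $1, $3 ; 0/65528/8/14/10/0/4
#4 or   $0, $2, $3 ; 0/65528/8/14/10/0/4
#5 ori   $3, $1, 14 ; 0/65528/8/65534/10/0/4

$0=0 $1=65528 $2=8 $3=65534 $4=10 $5=0 $6=4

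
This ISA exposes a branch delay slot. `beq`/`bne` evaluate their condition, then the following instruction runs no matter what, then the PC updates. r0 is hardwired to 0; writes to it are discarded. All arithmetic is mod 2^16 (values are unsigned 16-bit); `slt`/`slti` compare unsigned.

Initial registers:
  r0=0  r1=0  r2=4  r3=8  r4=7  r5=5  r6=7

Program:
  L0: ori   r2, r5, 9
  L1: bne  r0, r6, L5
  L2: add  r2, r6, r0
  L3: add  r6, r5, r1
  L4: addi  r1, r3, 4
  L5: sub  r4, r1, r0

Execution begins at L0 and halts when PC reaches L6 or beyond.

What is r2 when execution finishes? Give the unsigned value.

  step pc=0: ori   r2, r5, 9  regs=(0,0,13,8,7,5,7)
  step pc=1: bne  r0, r6, L5  cond=T  regs=(0,0,13,8,7,5,7)
  step pc=2: add  r2, r6, r0  regs=(0,0,7,8,7,5,7)
  step pc=5: sub  r4, r1, r0  regs=(0,0,7,8,0,5,7)

7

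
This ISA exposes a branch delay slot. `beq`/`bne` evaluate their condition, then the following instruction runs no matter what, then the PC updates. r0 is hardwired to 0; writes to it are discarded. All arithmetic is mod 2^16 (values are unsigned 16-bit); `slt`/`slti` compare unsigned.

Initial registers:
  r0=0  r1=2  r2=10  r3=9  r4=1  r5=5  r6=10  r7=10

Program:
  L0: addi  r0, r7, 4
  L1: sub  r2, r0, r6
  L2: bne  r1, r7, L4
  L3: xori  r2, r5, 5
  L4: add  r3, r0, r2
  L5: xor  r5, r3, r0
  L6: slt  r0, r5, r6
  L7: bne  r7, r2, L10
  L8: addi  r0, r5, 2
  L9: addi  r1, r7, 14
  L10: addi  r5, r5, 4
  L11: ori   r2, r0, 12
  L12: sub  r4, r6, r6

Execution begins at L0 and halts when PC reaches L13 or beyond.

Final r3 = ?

[0] addi  r0, r7, 4  →  {r0:0, r1:2, r2:10, r3:9, r4:1, r5:5, r6:10, r7:10}
[1] sub  r2, r0, r6  →  {r0:0, r1:2, r2:65526, r3:9, r4:1, r5:5, r6:10, r7:10}
[2] bne  r1, r7, L4  →  {r0:0, r1:2, r2:65526, r3:9, r4:1, r5:5, r6:10, r7:10}  ⟨branch taken⟩
[3] xori  r2, r5, 5  →  {r0:0, r1:2, r2:0, r3:9, r4:1, r5:5, r6:10, r7:10}
[4] add  r3, r0, r2  →  {r0:0, r1:2, r2:0, r3:0, r4:1, r5:5, r6:10, r7:10}
[5] xor  r5, r3, r0  →  {r0:0, r1:2, r2:0, r3:0, r4:1, r5:0, r6:10, r7:10}
[6] slt  r0, r5, r6  →  {r0:0, r1:2, r2:0, r3:0, r4:1, r5:0, r6:10, r7:10}
[7] bne  r7, r2, L10  →  {r0:0, r1:2, r2:0, r3:0, r4:1, r5:0, r6:10, r7:10}  ⟨branch taken⟩
[8] addi  r0, r5, 2  →  {r0:0, r1:2, r2:0, r3:0, r4:1, r5:0, r6:10, r7:10}
[10] addi  r5, r5, 4  →  {r0:0, r1:2, r2:0, r3:0, r4:1, r5:4, r6:10, r7:10}
[11] ori   r2, r0, 12  →  {r0:0, r1:2, r2:12, r3:0, r4:1, r5:4, r6:10, r7:10}
[12] sub  r4, r6, r6  →  {r0:0, r1:2, r2:12, r3:0, r4:0, r5:4, r6:10, r7:10}

0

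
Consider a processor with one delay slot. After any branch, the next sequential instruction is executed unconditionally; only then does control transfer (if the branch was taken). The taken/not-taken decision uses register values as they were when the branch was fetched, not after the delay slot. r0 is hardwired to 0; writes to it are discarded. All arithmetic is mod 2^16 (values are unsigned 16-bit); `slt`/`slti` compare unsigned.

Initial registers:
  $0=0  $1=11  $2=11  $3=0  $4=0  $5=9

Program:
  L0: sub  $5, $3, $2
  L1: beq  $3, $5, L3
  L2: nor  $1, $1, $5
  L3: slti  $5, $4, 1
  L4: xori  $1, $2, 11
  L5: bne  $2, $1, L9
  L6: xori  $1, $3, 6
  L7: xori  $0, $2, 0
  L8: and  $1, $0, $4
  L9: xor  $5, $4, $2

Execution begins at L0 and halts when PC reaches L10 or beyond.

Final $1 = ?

PC=0  sub  $5, $3, $2        | $0=0 $1=11 $2=11 $3=0 $4=0 $5=65525
PC=1  beq  $3, $5, L3        | $0=0 $1=11 $2=11 $3=0 $4=0 $5=65525  [not taken]
PC=2  nor  $1, $1, $5        | $0=0 $1=0 $2=11 $3=0 $4=0 $5=65525
PC=3  slti  $5, $4, 1        | $0=0 $1=0 $2=11 $3=0 $4=0 $5=1
PC=4  xori  $1, $2, 11       | $0=0 $1=0 $2=11 $3=0 $4=0 $5=1
PC=5  bne  $2, $1, L9        | $0=0 $1=0 $2=11 $3=0 $4=0 $5=1  [TAKEN]
PC=6  xori  $1, $3, 6        | $0=0 $1=6 $2=11 $3=0 $4=0 $5=1
PC=9  xor  $5, $4, $2        | $0=0 $1=6 $2=11 $3=0 $4=0 $5=11

6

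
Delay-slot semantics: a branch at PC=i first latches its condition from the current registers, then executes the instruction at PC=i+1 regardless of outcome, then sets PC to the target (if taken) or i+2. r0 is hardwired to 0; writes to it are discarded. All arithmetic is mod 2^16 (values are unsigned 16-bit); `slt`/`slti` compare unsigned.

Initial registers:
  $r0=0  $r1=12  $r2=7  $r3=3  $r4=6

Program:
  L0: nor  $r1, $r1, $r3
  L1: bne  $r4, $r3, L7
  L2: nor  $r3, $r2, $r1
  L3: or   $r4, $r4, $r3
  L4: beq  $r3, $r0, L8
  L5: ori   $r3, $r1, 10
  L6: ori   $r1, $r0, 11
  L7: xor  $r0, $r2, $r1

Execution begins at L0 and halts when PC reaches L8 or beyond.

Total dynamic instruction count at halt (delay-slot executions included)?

4

[0] nor  $r1, $r1, $r3  →  {$r0:0, $r1:65520, $r2:7, $r3:3, $r4:6}
[1] bne  $r4, $r3, L7  →  {$r0:0, $r1:65520, $r2:7, $r3:3, $r4:6}  ⟨branch taken⟩
[2] nor  $r3, $r2, $r1  →  {$r0:0, $r1:65520, $r2:7, $r3:8, $r4:6}
[7] xor  $r0, $r2, $r1  →  {$r0:0, $r1:65520, $r2:7, $r3:8, $r4:6}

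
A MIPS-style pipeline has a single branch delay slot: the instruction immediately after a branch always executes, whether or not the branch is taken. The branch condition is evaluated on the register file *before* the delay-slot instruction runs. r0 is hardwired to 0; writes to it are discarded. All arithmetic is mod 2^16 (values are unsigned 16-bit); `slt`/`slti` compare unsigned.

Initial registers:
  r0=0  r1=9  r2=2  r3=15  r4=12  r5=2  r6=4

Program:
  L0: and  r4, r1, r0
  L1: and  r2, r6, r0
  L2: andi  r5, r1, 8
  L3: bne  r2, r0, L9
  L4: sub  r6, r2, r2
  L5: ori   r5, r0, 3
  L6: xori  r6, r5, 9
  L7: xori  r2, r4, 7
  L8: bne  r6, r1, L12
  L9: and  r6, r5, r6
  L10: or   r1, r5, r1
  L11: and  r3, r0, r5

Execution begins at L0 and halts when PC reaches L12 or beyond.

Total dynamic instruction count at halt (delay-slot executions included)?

  step pc=0: and  r4, r1, r0  regs=(0,9,2,15,0,2,4)
  step pc=1: and  r2, r6, r0  regs=(0,9,0,15,0,2,4)
  step pc=2: andi  r5, r1, 8  regs=(0,9,0,15,0,8,4)
  step pc=3: bne  r2, r0, L9  cond=F  regs=(0,9,0,15,0,8,4)
  step pc=4: sub  r6, r2, r2  regs=(0,9,0,15,0,8,0)
  step pc=5: ori   r5, r0, 3  regs=(0,9,0,15,0,3,0)
  step pc=6: xori  r6, r5, 9  regs=(0,9,0,15,0,3,10)
  step pc=7: xori  r2, r4, 7  regs=(0,9,7,15,0,3,10)
  step pc=8: bne  r6, r1, L12  cond=T  regs=(0,9,7,15,0,3,10)
  step pc=9: and  r6, r5, r6  regs=(0,9,7,15,0,3,2)

10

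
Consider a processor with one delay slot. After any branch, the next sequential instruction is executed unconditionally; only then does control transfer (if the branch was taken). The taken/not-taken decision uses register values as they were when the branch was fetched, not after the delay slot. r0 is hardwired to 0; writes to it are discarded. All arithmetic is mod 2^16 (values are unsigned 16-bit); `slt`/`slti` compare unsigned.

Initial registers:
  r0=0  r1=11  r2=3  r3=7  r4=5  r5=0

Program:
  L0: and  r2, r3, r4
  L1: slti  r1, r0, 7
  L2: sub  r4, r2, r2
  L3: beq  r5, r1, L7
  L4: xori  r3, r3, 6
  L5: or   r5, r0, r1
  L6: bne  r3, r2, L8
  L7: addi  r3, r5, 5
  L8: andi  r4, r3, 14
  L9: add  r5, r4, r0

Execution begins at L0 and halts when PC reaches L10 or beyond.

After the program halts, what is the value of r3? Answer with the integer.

#0 and  r2, r3, r4 ; 0/11/5/7/5/0
#1 slti  r1, r0, 7 ; 0/1/5/7/5/0
#2 sub  r4, r2, r2 ; 0/1/5/7/0/0
#3 beq  r5, r1, L7 ; 0/1/5/7/0/0 ; →fallthru
#4 xori  r3, r3, 6 ; 0/1/5/1/0/0
#5 or   r5, r0, r1 ; 0/1/5/1/0/1
#6 bne  r3, r2, L8 ; 0/1/5/1/0/1 ; →target
#7 addi  r3, r5, 5 ; 0/1/5/6/0/1
#8 andi  r4, r3, 14 ; 0/1/5/6/6/1
#9 add  r5, r4, r0 ; 0/1/5/6/6/6

6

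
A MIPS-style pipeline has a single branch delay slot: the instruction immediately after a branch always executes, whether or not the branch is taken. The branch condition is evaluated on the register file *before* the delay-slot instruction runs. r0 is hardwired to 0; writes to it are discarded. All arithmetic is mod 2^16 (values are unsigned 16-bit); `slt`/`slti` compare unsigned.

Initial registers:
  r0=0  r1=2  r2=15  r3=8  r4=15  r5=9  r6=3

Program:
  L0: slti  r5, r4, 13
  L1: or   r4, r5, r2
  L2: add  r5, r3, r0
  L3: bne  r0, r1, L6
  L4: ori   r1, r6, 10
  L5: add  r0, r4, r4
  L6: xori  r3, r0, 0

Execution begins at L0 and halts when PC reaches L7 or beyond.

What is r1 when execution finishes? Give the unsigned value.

#0 slti  r5, r4, 13 ; 0/2/15/8/15/0/3
#1 or   r4, r5, r2 ; 0/2/15/8/15/0/3
#2 add  r5, r3, r0 ; 0/2/15/8/15/8/3
#3 bne  r0, r1, L6 ; 0/2/15/8/15/8/3 ; →target
#4 ori   r1, r6, 10 ; 0/11/15/8/15/8/3
#6 xori  r3, r0, 0 ; 0/11/15/0/15/8/3

11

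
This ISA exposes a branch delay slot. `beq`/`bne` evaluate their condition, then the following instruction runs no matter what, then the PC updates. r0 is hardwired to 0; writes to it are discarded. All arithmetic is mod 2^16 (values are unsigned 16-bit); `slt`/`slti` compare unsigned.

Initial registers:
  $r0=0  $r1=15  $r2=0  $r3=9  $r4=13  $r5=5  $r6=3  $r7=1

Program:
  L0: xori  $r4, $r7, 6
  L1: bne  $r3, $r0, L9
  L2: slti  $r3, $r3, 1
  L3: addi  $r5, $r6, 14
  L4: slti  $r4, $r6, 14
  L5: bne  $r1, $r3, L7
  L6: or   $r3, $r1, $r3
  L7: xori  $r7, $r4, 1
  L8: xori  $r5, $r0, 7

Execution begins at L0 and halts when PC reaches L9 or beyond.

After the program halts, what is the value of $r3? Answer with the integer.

0

#0 xori  $r4, $r7, 6 ; 0/15/0/9/7/5/3/1
#1 bne  $r3, $r0, L9 ; 0/15/0/9/7/5/3/1 ; →target
#2 slti  $r3, $r3, 1 ; 0/15/0/0/7/5/3/1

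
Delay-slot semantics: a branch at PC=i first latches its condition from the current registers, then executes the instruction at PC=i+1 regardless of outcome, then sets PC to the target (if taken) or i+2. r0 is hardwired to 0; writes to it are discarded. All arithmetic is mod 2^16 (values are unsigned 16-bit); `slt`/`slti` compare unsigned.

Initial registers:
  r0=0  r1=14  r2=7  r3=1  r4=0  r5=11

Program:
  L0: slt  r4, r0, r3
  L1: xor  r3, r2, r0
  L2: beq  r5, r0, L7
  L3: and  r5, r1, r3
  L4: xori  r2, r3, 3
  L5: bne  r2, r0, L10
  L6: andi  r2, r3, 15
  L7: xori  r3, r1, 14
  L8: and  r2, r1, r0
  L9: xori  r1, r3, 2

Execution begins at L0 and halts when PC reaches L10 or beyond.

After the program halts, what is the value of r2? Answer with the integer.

PC=0  slt  r4, r0, r3        | r0=0 r1=14 r2=7 r3=1 r4=1 r5=11
PC=1  xor  r3, r2, r0        | r0=0 r1=14 r2=7 r3=7 r4=1 r5=11
PC=2  beq  r5, r0, L7        | r0=0 r1=14 r2=7 r3=7 r4=1 r5=11  [not taken]
PC=3  and  r5, r1, r3        | r0=0 r1=14 r2=7 r3=7 r4=1 r5=6
PC=4  xori  r2, r3, 3        | r0=0 r1=14 r2=4 r3=7 r4=1 r5=6
PC=5  bne  r2, r0, L10       | r0=0 r1=14 r2=4 r3=7 r4=1 r5=6  [TAKEN]
PC=6  andi  r2, r3, 15       | r0=0 r1=14 r2=7 r3=7 r4=1 r5=6

7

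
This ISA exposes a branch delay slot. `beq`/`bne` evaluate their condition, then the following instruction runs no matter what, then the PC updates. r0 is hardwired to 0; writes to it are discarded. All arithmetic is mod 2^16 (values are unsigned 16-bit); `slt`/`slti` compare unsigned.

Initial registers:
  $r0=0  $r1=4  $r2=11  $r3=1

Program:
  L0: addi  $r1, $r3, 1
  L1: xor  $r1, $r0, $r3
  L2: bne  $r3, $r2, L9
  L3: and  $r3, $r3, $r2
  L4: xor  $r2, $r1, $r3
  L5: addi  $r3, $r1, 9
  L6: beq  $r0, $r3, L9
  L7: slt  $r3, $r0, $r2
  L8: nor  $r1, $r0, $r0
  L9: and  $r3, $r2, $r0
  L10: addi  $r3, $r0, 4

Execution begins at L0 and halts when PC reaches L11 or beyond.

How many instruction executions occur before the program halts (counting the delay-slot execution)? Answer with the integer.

6

PC=0  addi  $r1, $r3, 1      | $r0=0 $r1=2 $r2=11 $r3=1
PC=1  xor  $r1, $r0, $r3     | $r0=0 $r1=1 $r2=11 $r3=1
PC=2  bne  $r3, $r2, L9      | $r0=0 $r1=1 $r2=11 $r3=1  [TAKEN]
PC=3  and  $r3, $r3, $r2     | $r0=0 $r1=1 $r2=11 $r3=1
PC=9  and  $r3, $r2, $r0     | $r0=0 $r1=1 $r2=11 $r3=0
PC=10 addi  $r3, $r0, 4      | $r0=0 $r1=1 $r2=11 $r3=4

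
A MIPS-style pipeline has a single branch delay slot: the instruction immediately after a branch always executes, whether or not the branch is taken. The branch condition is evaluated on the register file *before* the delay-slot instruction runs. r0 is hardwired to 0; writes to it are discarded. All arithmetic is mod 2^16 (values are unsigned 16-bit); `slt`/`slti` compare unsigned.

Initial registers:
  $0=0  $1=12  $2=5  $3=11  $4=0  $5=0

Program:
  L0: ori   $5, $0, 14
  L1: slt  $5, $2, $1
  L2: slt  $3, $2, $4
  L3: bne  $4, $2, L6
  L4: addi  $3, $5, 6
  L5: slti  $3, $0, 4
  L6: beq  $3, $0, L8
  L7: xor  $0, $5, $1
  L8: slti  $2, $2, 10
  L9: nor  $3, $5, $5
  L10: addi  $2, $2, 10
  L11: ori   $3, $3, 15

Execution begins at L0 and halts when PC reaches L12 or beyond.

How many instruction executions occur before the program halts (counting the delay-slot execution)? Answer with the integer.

11

#0 ori   $5, $0, 14 ; 0/12/5/11/0/14
#1 slt  $5, $2, $1 ; 0/12/5/11/0/1
#2 slt  $3, $2, $4 ; 0/12/5/0/0/1
#3 bne  $4, $2, L6 ; 0/12/5/0/0/1 ; →target
#4 addi  $3, $5, 6 ; 0/12/5/7/0/1
#6 beq  $3, $0, L8 ; 0/12/5/7/0/1 ; →fallthru
#7 xor  $0, $5, $1 ; 0/12/5/7/0/1
#8 slti  $2, $2, 10 ; 0/12/1/7/0/1
#9 nor  $3, $5, $5 ; 0/12/1/65534/0/1
#10 addi  $2, $2, 10 ; 0/12/11/65534/0/1
#11 ori   $3, $3, 15 ; 0/12/11/65535/0/1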